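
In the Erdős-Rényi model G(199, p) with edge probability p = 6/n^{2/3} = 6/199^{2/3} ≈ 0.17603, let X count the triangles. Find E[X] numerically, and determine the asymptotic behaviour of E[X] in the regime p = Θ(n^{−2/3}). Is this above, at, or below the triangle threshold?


Number of potential triangles: C(199, 3) = 1293699.
Each occurs with probability p³ ≈ (0.17603)³ ≈ 5.4544077e-03.
By linearity: E[X] = C(199, 3)·p³ ≈ 1293699 · 5.4544077e-03 ≈ 7056.36181.
Since α = 2/3 < 1, p = c/n^{2/3} ≫ 1/n is above the triangle threshold p ~ 1/n. Asymptotically E[X] ~ (c³/6)·n^{3(1−α)} = (6³/6)·n^{1} → ∞; triangles are abundant w.h.p.

E[X] ≈ 7056.36181; in regime p = Θ(1/n^{2/3}) E[X] diverges (above the triangle threshold p ~ 1/n).


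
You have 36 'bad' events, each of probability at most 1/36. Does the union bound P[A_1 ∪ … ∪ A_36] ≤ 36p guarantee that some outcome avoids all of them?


Union bound: P[∪_{i=1}^{36} A_i] ≤ Σ_i P[A_i] ≤ 36·p = 36·(1/36) = 1.
Numerically: 1 ≈ 1.000000.
Is 1 < 1? NO.
Since the bound 1 is ≥ 1, the union bound is uninformative here; it does NOT by itself certify existence.

36·p = 1 ≈ 1.000000; existence NOT certified by the union bound.


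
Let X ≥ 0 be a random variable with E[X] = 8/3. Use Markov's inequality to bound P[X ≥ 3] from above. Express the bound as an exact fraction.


μ = E[X] = 8/3, a = 3.
Markov: P[X ≥ 3] ≤ μ/a = (8/3)/3 = 8/9.
Numerically: ≈ 0.888889.
(Since a = 3 > μ = 2.666667, the bound 8/9 is < 1 and informative.)

P[X ≥ 3] ≤ 8/9 ≈ 0.888889.


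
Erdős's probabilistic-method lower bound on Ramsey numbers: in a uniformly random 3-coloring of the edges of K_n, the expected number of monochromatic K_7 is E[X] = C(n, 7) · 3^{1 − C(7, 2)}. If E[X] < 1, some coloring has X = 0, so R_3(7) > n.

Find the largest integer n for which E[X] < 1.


We need C(n, 7) · 3^{1 − 21} < 1, i.e. C(n, 7) < 3^{21 − 1} = 3486784401.
Check values of n near the boundary:
  n = 78: C(78, 7) = 2641902120; 2641902120 < 3486784401? YES
  n = 79: C(79, 7) = 2898753715; 2898753715 < 3486784401? YES
  n = 80: C(80, 7) = 3176716400; 3176716400 < 3486784401? YES
  n = 81: C(81, 7) = 3477216600; 3477216600 < 3486784401? YES
  n = 82: C(82, 7) = 3801756816; 3801756816 < 3486784401? NO
  n = 83: C(83, 7) = 4151918628; 4151918628 < 3486784401? NO
  n = 84: C(84, 7) = 4529365776; 4529365776 < 3486784401? NO
The largest n with C(n, 7) < 3486784401 is n = 81 (where E[X] = 42928600/43046721 ≈ 0.997). Hence R_3(7) > 81, i.e. R_3(7) ≥ 82.

Largest n = 81; hence R_3(7) > 81.


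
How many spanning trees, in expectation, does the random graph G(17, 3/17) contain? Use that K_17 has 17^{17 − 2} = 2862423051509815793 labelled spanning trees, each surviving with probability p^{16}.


K_17 has 17^{17 − 2} = 2862423051509815793 labelled spanning trees.
For each such spanning tree H, let X_H = 1 if all 16 edges of H are present in G. Then P[X_H = 1] = p^{16} = (3/17)^{16} = 43046721/48661191875666868481.
By linearity of expectation: E[X] = Σ_H E[X_H] = 2862423051509815793 · p^{16} = 2862423051509815793 · 43046721/48661191875666868481 = 43046721/17.
Numerically: E[X] ≈ 2.5322e+06.

E[X] = 2862423051509815793 · (3/17)^{16} = 43046721/17 ≈ 2.5322e+06.


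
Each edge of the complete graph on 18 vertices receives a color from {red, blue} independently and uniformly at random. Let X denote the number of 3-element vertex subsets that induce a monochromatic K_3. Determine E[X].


Let X = Σ_S X_S over the C(18, 3) = 816 subsets S of size 3, where X_S = 1 if the K_3 on S is monochromatic.
For a fixed S, the K_3 on S has C(3, 2) = 3 edges. P[all 3 edges red] = (1/2)^3, and likewise for blue, so P[monochromatic] = 2·(1/2)^3 = 2^{1 − 3} = 1/4.
By linearity: E[X] = C(18, 3) · 2^{1 − 3} = 816 · 1/4 = 204.
Numerically: E[X] ≈ 204.00000.

E[X] = C(18,3)·2^(1−C(3,2)) = 204 ≈ 204.00000.


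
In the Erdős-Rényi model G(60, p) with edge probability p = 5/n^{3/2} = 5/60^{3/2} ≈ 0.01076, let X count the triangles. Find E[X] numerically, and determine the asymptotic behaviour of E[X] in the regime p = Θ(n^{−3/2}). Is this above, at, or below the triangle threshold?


Number of potential triangles: C(60, 3) = 34220.
Each occurs with probability p³ ≈ (0.01076)³ ≈ 1.245172e-06.
By linearity: E[X] = C(60, 3)·p³ ≈ 34220 · 1.245172e-06 ≈ 0.0426.
Since α = 3/2 > 1, p = c/n^{3/2} = o(1/n) is below the triangle threshold p ~ 1/n. Asymptotically E[X] ~ (c³/6)·n^{3(1−α)} = (5³/6)·n^{-1.5} → 0, so by Markov's inequality G has no triangles w.h.p.

E[X] ≈ 0.0426; in regime p = Θ(1/n^{3/2}) E[X] tends to 0 (below the triangle threshold p ~ 1/n).


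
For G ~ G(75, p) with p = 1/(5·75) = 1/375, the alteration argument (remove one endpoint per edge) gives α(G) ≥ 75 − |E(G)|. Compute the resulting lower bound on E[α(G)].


E[|E(G)|] = C(75, 2)·p = 2775 · (1/375) = 37/5.
E[α(G)] ≥ n − E[|E(G)|] = 75 − 37/5 = 338/5.
Numerically: ≈ 67.60000.
(This is only a lower bound; the true E[α(G)] may be larger.)

E[α(G)] ≥ 338/5 ≈ 67.60000.


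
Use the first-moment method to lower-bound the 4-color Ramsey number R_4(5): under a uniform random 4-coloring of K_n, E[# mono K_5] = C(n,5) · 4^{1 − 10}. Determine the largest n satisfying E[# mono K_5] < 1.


We need C(n, 5) · 4^{1 − 10} < 1, i.e. C(n, 5) < 4^{10 − 1} = 262144.
Check values of n near the boundary:
  n = 29: C(29, 5) = 118755; 118755 < 262144? YES
  n = 30: C(30, 5) = 142506; 142506 < 262144? YES
  n = 31: C(31, 5) = 169911; 169911 < 262144? YES
  n = 32: C(32, 5) = 201376; 201376 < 262144? YES
  n = 33: C(33, 5) = 237336; 237336 < 262144? YES
  n = 34: C(34, 5) = 278256; 278256 < 262144? NO
  n = 35: C(35, 5) = 324632; 324632 < 262144? NO
The largest n with C(n, 5) < 262144 is n = 33 (where E[X] = 29667/32768 ≈ 0.905365). Hence R_4(5) > 33, i.e. R_4(5) ≥ 34.

Largest n = 33; hence R_4(5) > 33.


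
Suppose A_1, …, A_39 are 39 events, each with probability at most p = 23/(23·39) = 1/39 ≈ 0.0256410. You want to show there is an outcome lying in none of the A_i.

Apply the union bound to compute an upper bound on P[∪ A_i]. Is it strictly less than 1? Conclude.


Union bound: P[∪_{i=1}^{39} A_i] ≤ Σ_i P[A_i] ≤ 39·p = 39·(1/39) = 1.
Numerically: 1 ≈ 1.0000000.
Is 1 < 1? NO.
Since the bound 1 is ≥ 1, the union bound is uninformative here; it does NOT by itself certify existence.

39·p = 1 ≈ 1.0000000; existence NOT certified by the union bound.


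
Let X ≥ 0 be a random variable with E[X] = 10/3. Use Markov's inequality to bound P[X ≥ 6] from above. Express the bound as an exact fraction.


μ = E[X] = 10/3, a = 6.
Markov: P[X ≥ 6] ≤ μ/a = (10/3)/6 = 5/9.
Numerically: ≈ 0.555556.
(Since a = 6 > μ = 3.333333, the bound 5/9 is < 1 and informative.)

P[X ≥ 6] ≤ 5/9 ≈ 0.555556.


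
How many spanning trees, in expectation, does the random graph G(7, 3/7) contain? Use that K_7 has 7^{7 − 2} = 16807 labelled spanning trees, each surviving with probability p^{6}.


K_7 has 7^{7 − 2} = 16807 labelled spanning trees.
For each such spanning tree H, let X_H = 1 if all 6 edges of H are present in G. Then P[X_H = 1] = p^{6} = (3/7)^{6} = 729/117649.
By linearity of expectation: E[X] = Σ_H E[X_H] = 16807 · p^{6} = 16807 · 729/117649 = 729/7.
Numerically: E[X] ≈ 104.1.

E[X] = 16807 · (3/7)^{6} = 729/7 ≈ 104.1.


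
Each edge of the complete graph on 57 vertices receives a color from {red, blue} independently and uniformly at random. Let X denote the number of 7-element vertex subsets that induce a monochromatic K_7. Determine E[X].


Let X = Σ_S X_S over the C(57, 7) = 264385836 subsets S of size 7, where X_S = 1 if the K_7 on S is monochromatic.
For a fixed S, the K_7 on S has C(7, 2) = 21 edges. P[all 21 edges red] = (1/2)^21, and likewise for blue, so P[monochromatic] = 2·(1/2)^21 = 2^{1 − 21} = 1/1048576.
Summing: E[X] = C(57, 7) · 2^{1 − 21} = 264385836 · 1/1048576 = 66096459/262144.
Numerically: E[X] ≈ 252.1380.

E[X] = C(57,7)·2^(1−C(7,2)) = 66096459/262144 ≈ 252.1380.


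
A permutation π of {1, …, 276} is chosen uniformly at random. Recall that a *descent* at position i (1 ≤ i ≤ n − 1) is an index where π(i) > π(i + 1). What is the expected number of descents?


Write X = Σ X_I over i = 1, …, 275, with X_I the indicator of one descent.
There are 275 indicators.
For each fixed i, the pair (π(i), π(i+1)) is a uniformly random ordered pair of distinct values from {1, …, 276}; by symmetry P[π(i) > π(i+1)] = 1/2.
By linearity: E[X] = 275 · (1/2) = (276 − 1) · (1/2) = 275/2 ≈ 137.500000.

E[X] = 275/2 = 137.500000.


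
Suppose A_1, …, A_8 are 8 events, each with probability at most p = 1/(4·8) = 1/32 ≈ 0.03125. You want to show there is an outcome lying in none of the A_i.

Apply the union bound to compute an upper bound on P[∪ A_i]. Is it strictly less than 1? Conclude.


Union bound: P[∪_{i=1}^{8} A_i] ≤ Σ_i P[A_i] ≤ 8·p = 8·(1/32) = 1/4.
Numerically: 1/4 ≈ 0.25000.
Is 1/4 < 1? YES.
Since P[∪ A_i] ≤ 1/4 < 1, the complement has P[∩ A_i^c] ≥ 1 − 1/4 = 3/4 > 0, so some outcome avoids every A_i.

8·p = 1/4 ≈ 0.25000; existence CERTIFIED by the union bound.


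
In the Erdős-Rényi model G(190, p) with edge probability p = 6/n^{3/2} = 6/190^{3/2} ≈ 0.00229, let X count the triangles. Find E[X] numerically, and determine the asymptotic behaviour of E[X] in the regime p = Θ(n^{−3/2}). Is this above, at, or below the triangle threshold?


Number of potential triangles: C(190, 3) = 1125180.
Each occurs with probability p³ ≈ (0.00229)³ ≈ 1.20244e-08.
By linearity: E[X] = C(190, 3)·p³ ≈ 1125180 · 1.20244e-08 ≈ 0.014.
Since α = 3/2 > 1, p = c/n^{3/2} = o(1/n) is below the triangle threshold p ~ 1/n. Asymptotically E[X] ~ (c³/6)·n^{3(1−α)} = (6³/6)·n^{-1.5} → 0, so by Markov's inequality G has no triangles w.h.p.

E[X] ≈ 0.014; in regime p = Θ(1/n^{3/2}) E[X] tends to 0 (below the triangle threshold p ~ 1/n).


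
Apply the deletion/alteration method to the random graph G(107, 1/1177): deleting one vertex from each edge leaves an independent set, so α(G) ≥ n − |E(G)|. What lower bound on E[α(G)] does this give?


E[|E(G)|] = C(107, 2)·p = 5671 · (1/1177) = 53/11.
E[α(G)] ≥ n − E[|E(G)|] = 107 − 53/11 = 1124/11.
Numerically: ≈ 102.182.
(This is only a lower bound; the true E[α(G)] may be larger.)

E[α(G)] ≥ 1124/11 ≈ 102.182.


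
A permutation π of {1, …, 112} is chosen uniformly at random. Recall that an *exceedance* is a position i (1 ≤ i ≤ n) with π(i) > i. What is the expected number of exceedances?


Write X = Σ_{i=1}^{112} X_i, where X_i = 1_{π(i) > i}.
For each fixed i, π(i) is uniform over {1, …, 112} (marginal of a uniform permutation), so P[π(i) > i] = (n − i)/n. Summing: Σ_{i=1}^{112} (n − i)/n = (0 + 1 + … + 111)/112 = 112(112 − 1)/(2·112) = (112 − 1)/2.
Hence E[X] = Σ_{i=1}^{112} (112 − i)/112 = 111/2 ≈ 55.500000.

E[X] = 111/2 = 55.500000.


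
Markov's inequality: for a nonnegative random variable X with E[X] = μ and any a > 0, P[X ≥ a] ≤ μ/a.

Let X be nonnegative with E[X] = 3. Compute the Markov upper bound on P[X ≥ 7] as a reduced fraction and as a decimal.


μ = E[X] = 3, a = 7.
Markov: P[X ≥ 7] ≤ μ/a = (3)/7 = 3/7.
Numerically: ≈ 0.429.
(Since a = 7 > μ = 3.000, the bound 3/7 is < 1 and informative.)

P[X ≥ 7] ≤ 3/7 ≈ 0.429.


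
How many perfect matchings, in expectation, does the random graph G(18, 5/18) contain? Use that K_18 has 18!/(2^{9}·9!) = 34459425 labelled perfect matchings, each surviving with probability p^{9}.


K_18 has 18!/(2^{9}·9!) = 34459425 labelled perfect matchings.
For each such perfect matching H, let X_H = 1 if all 9 edges of H are present in G. Then P[X_H = 1] = p^{9} = (5/18)^{9} = 1953125/198359290368.
By linearity: E[X] = Σ_H E[X_H] = 34459425 · p^{9} = 34459425 · 1953125/198359290368 = 830908203125/2448880128.
Numerically: E[X] ≈ 339.301.

E[X] = 34459425 · (5/18)^{9} = 830908203125/2448880128 ≈ 339.301.


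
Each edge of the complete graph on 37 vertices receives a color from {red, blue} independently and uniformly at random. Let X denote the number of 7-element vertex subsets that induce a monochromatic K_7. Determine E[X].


Let X = Σ_S X_S over the C(37, 7) = 10295472 subsets S of size 7, where X_S = 1 if the K_7 on S is monochromatic.
For a fixed S, the K_7 on S has C(7, 2) = 21 edges. P[all 21 edges red] = (1/2)^21, and likewise for blue, so P[monochromatic] = 2·(1/2)^21 = 2^{1 − 21} = 1/1048576.
By linearity: E[X] = C(37, 7) · 2^{1 − 21} = 10295472 · 1/1048576 = 643467/65536.
Numerically: E[X] ≈ 9.8185.

E[X] = C(37,7)·2^(1−C(7,2)) = 643467/65536 ≈ 9.8185.


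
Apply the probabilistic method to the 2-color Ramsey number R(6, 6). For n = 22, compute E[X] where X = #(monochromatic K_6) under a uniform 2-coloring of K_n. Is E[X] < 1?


E[X] = C(22, 6) · 2^{1 − 15} = 74613 · 2^{−14} = 74613/16384.
As a reduced fraction: E[X] = 74613/16384 ≈ 4.5540.
Is E[X] < 1? NO.
Since E[X] ≥ 1, the first-moment bound is inconclusive at n = 22; it does NOT by itself certify R(6, 6) > 22.

E[X] = 74613/16384 ≈ 4.5540; E[X] ≥ 1; first-moment method inconclusive here.


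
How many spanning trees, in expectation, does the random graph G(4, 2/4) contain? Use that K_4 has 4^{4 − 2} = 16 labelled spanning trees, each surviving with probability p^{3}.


K_4 has 4^{4 − 2} = 16 labelled spanning trees.
For each such spanning tree H, let X_H = 1 if all 3 edges of H are present in G. Then P[X_H = 1] = p^{3} = (1/2)^{3} = 1/8.
By linearity: E[X] = Σ_H E[X_H] = 16 · p^{3} = 16 · 1/8 = 2.
Numerically: E[X] ≈ 2.

E[X] = 16 · (1/2)^{3} = 2 ≈ 2.


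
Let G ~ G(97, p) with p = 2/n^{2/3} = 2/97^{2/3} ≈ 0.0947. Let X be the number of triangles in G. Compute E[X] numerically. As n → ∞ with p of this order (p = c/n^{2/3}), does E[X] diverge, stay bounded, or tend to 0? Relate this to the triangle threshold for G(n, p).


Number of potential triangles: C(97, 3) = 147440.
Each occurs with probability p³ ≈ (0.0947)³ ≈ 8.50250e-04.
By linearity: E[X] = C(97, 3)·p³ ≈ 147440 · 8.50250e-04 ≈ 125.361.
Since α = 2/3 < 1, p = c/n^{2/3} ≫ 1/n is above the triangle threshold p ~ 1/n. Asymptotically E[X] ~ (c³/6)·n^{3(1−α)} = (2³/6)·n^{1} → ∞; triangles are abundant w.h.p.

E[X] ≈ 125.361; in regime p = Θ(1/n^{2/3}) E[X] diverges (above the triangle threshold p ~ 1/n).


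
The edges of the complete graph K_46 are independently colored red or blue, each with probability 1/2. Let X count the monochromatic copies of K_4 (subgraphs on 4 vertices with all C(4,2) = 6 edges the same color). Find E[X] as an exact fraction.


Let X = Σ_S X_S over the C(46, 4) = 163185 subsets S of size 4, where X_S = 1 if the K_4 on S is monochromatic.
For a fixed S, the K_4 on S has C(4, 2) = 6 edges. P[all 6 edges red] = (1/2)^6, and likewise for blue, so P[monochromatic] = 2·(1/2)^6 = 2^{1 − 6} = 1/32.
Summing: E[X] = C(46, 4) · 2^{1 − 6} = 163185 · 1/32 = 163185/32.
Numerically: E[X] ≈ 5099.531250.

E[X] = C(46,4)·2^(1−C(4,2)) = 163185/32 ≈ 5099.531250.


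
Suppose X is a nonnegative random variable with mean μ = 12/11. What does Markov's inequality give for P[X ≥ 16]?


μ = E[X] = 12/11, a = 16.
Markov: P[X ≥ 16] ≤ μ/a = (12/11)/16 = 3/44.
Numerically: ≈ 0.06818.
(Since a = 16 > μ = 1.09091, the bound 3/44 is < 1 and informative.)

P[X ≥ 16] ≤ 3/44 ≈ 0.06818.


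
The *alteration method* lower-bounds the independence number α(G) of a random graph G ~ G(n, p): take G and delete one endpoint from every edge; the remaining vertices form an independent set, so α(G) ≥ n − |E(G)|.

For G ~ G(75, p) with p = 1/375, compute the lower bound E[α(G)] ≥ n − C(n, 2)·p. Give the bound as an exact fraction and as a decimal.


E[|E(G)|] = C(75, 2)·p = 2775 · (1/375) = 37/5.
E[α(G)] ≥ n − E[|E(G)|] = 75 − 37/5 = 338/5.
Numerically: ≈ 67.600000.
(This is only a lower bound; the true E[α(G)] may be larger.)

E[α(G)] ≥ 338/5 ≈ 67.600000.


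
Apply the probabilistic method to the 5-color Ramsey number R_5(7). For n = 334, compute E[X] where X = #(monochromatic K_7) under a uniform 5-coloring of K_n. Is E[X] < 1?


E[X] = C(334, 7) · 5^{1 − 21} = 86359460961576 · 5^{−20} = 86359460961576/95367431640625.
As a reduced fraction: E[X] = 86359460961576/95367431640625 ≈ 0.906.
Is E[X] < 1? YES.
Since E[X] < 1, there exists a 5-coloring of K_{334} with no monochromatic K_7; hence R_5(7) > 334.

E[X] = 86359460961576/95367431640625 ≈ 0.906; E[X] < 1, so R_5(7) > 334.


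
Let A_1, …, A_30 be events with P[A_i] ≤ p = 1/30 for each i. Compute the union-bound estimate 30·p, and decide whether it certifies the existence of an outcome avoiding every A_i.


Union bound: P[∪_{i=1}^{30} A_i] ≤ Σ_i P[A_i] ≤ 30·p = 30·(1/30) = 1.
Numerically: 1 ≈ 1.00000.
Is 1 < 1? NO.
Since the bound 1 is ≥ 1, the union bound is uninformative here; it does NOT by itself certify existence.

30·p = 1 ≈ 1.00000; existence NOT certified by the union bound.


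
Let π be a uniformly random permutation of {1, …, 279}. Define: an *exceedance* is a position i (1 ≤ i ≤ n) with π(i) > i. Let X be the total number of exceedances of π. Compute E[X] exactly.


Write X = Σ_{i=1}^{279} X_i, where X_i = 1_{π(i) > i}.
For each fixed i, π(i) is uniform over {1, …, 279} (marginal of a uniform permutation), so P[π(i) > i] = (n − i)/n. Summing: Σ_{i=1}^{279} (n − i)/n = (0 + 1 + … + 278)/279 = 279(279 − 1)/(2·279) = (279 − 1)/2.
Hence E[X] = Σ_{i=1}^{279} (279 − i)/279 = 139 ≈ 139.000.

E[X] = 139 = 139.000.


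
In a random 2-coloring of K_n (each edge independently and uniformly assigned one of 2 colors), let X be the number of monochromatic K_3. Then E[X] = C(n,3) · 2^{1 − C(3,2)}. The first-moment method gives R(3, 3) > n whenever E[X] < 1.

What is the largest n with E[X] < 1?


We need C(n, 3) · 2^{1 − 3} < 1, i.e. C(n, 3) < 2^{3 − 1} = 4.
Check values of n near the boundary:
  n = 3: C(3, 3) = 1; 1 < 4? YES
  n = 4: C(4, 3) = 4; 4 < 4? NO
The largest n with C(n, 3) < 4 is n = 3 (where E[X] = 1/4 ≈ 0.2500). Hence R(3, 3) > 3, i.e. R(3, 3) ≥ 4.

Largest n = 3; hence R(3, 3) > 3.


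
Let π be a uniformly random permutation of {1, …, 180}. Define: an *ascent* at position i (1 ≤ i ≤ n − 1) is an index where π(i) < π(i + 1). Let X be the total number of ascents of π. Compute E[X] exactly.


Write X = Σ X_I over i = 1, …, 179, with X_I the indicator of one ascent.
There are 179 indicators.
For each fixed i, the pair (π(i), π(i+1)) is a uniformly random ordered pair of distinct values from {1, …, 180}; by symmetry P[π(i) < π(i+1)] = 1/2.
By linearity: E[X] = 179 · (1/2) = (180 − 1) · (1/2) = 179/2 ≈ 89.50000.

E[X] = 179/2 = 89.50000.


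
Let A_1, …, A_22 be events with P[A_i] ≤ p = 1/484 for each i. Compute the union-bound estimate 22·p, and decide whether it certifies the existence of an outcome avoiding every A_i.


Union bound: P[∪_{i=1}^{22} A_i] ≤ Σ_i P[A_i] ≤ 22·p = 22·(1/484) = 1/22.
Numerically: 1/22 ≈ 0.045455.
Is 1/22 < 1? YES.
Since P[∪ A_i] ≤ 1/22 < 1, the complement has P[∩ A_i^c] ≥ 1 − 1/22 = 21/22 > 0, so some outcome avoids every A_i.

22·p = 1/22 ≈ 0.045455; existence CERTIFIED by the union bound.


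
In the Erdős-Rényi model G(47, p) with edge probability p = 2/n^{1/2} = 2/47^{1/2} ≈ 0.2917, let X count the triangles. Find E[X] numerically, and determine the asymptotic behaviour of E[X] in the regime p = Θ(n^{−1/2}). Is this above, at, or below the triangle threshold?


Number of potential triangles: C(47, 3) = 16215.
Each occurs with probability p³ ≈ (0.2917)³ ≈ 2.482808e-02.
By linearity: E[X] = C(47, 3)·p³ ≈ 16215 · 2.482808e-02 ≈ 402.5874.
Since α = 1/2 < 1, p = c/n^{1/2} ≫ 1/n is above the triangle threshold p ~ 1/n. Asymptotically E[X] ~ (c³/6)·n^{3(1−α)} = (2³/6)·n^{1.5} → ∞; triangles are abundant w.h.p.

E[X] ≈ 402.5874; in regime p = Θ(1/n^{1/2}) E[X] diverges (above the triangle threshold p ~ 1/n).


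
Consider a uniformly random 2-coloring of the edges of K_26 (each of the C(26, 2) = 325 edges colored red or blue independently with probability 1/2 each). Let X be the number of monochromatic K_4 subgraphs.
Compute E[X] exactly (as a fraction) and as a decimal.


Let X = Σ_S X_S over the C(26, 4) = 14950 subsets S of size 4, where X_S = 1 if the K_4 on S is monochromatic.
For a fixed S, the K_4 on S has C(4, 2) = 6 edges. P[all 6 edges red] = (1/2)^6, and likewise for blue, so P[monochromatic] = 2·(1/2)^6 = 2^{1 − 6} = 1/32.
By linearity: E[X] = C(26, 4) · 2^{1 − 6} = 14950 · 1/32 = 7475/16.
Numerically: E[X] ≈ 467.188.

E[X] = C(26,4)·2^(1−C(4,2)) = 7475/16 ≈ 467.188.


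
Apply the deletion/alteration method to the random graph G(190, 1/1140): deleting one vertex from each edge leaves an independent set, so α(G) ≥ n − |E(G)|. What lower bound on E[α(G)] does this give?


E[|E(G)|] = C(190, 2)·p = 17955 · (1/1140) = 63/4.
E[α(G)] ≥ n − E[|E(G)|] = 190 − 63/4 = 697/4.
Numerically: ≈ 174.250.
(This is only a lower bound; the true E[α(G)] may be larger.)

E[α(G)] ≥ 697/4 ≈ 174.250.


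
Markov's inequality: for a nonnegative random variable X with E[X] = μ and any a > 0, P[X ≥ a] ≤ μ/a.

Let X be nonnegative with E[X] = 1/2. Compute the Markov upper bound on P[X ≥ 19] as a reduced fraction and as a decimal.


μ = E[X] = 1/2, a = 19.
Markov: P[X ≥ 19] ≤ μ/a = (1/2)/19 = 1/38.
Numerically: ≈ 0.02632.
(Since a = 19 > μ = 0.50000, the bound 1/38 is < 1 and informative.)

P[X ≥ 19] ≤ 1/38 ≈ 0.02632.


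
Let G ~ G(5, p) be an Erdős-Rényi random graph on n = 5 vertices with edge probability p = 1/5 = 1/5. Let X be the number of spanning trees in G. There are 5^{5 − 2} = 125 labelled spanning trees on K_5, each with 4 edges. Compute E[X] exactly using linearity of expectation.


K_5 has 5^{5 − 2} = 125 labelled spanning trees.
For each such spanning tree H, let X_H = 1 if all 4 edges of H are present in G. Then P[X_H = 1] = p^{4} = (1/5)^{4} = 1/625.
By linearity of expectation: E[X] = Σ_H E[X_H] = 125 · p^{4} = 125 · 1/625 = 1/5.
Numerically: E[X] ≈ 0.2.

E[X] = 125 · (1/5)^{4} = 1/5 ≈ 0.2.


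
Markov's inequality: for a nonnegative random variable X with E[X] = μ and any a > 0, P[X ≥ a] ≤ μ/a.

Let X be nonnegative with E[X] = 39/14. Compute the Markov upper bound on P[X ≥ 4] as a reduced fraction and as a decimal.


μ = E[X] = 39/14, a = 4.
Markov: P[X ≥ 4] ≤ μ/a = (39/14)/4 = 39/56.
Numerically: ≈ 0.69643.
(Since a = 4 > μ = 2.78571, the bound 39/56 is < 1 and informative.)

P[X ≥ 4] ≤ 39/56 ≈ 0.69643.


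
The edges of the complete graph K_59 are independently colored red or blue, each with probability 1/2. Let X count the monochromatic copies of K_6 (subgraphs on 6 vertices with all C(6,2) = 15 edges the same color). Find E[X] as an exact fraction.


Let X = Σ_S X_S over the C(59, 6) = 45057474 subsets S of size 6, where X_S = 1 if the K_6 on S is monochromatic.
For a fixed S, the K_6 on S has C(6, 2) = 15 edges. P[all 15 edges red] = (1/2)^15, and likewise for blue, so P[monochromatic] = 2·(1/2)^15 = 2^{1 − 15} = 1/16384.
By linearity: E[X] = C(59, 6) · 2^{1 − 15} = 45057474 · 1/16384 = 22528737/8192.
Numerically: E[X] ≈ 2750.08997.

E[X] = C(59,6)·2^(1−C(6,2)) = 22528737/8192 ≈ 2750.08997.


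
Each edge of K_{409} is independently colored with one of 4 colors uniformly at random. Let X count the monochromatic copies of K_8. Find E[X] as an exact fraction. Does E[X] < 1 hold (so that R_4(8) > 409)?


E[X] = C(409, 8) · 4^{1 − 28} = 18128041135797879 · 4^{−27} = 18128041135797879/18014398509481984.
As a reduced fraction: E[X] = 18128041135797879/18014398509481984 ≈ 1.006.
Is E[X] < 1? NO.
Since E[X] ≥ 1, the first-moment bound is inconclusive at n = 409; it does NOT by itself certify R_4(8) > 409.

E[X] = 18128041135797879/18014398509481984 ≈ 1.006; E[X] ≥ 1; first-moment method inconclusive here.


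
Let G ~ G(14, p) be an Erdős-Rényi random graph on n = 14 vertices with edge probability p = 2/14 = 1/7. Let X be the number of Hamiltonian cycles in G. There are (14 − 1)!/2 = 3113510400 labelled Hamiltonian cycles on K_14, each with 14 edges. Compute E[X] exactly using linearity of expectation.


K_14 has (14 − 1)!/2 = 3113510400 labelled Hamiltonian cycles.
For each such Hamiltonian cycle H, let X_H = 1 if all 14 edges of H are present in G. Then P[X_H = 1] = p^{14} = (1/7)^{14} = 1/678223072849.
Summing the indicators: E[X] = Σ_H E[X_H] = 3113510400 · p^{14} = 3113510400 · 1/678223072849 = 444787200/96889010407.
Numerically: E[X] ≈ 0.0045907.

E[X] = 3113510400 · (1/7)^{14} = 444787200/96889010407 ≈ 0.0045907.


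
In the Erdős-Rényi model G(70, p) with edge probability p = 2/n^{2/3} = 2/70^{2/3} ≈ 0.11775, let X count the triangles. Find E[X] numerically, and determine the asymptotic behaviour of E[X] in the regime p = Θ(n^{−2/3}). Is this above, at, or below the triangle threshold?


Number of potential triangles: C(70, 3) = 54740.
Each occurs with probability p³ ≈ (0.11775)³ ≈ 1.6326531e-03.
By linearity: E[X] = C(70, 3)·p³ ≈ 54740 · 1.6326531e-03 ≈ 89.37143.
Since α = 2/3 < 1, p = c/n^{2/3} ≫ 1/n is above the triangle threshold p ~ 1/n. Asymptotically E[X] ~ (c³/6)·n^{3(1−α)} = (2³/6)·n^{1} → ∞; triangles are abundant w.h.p.

E[X] ≈ 89.37143; in regime p = Θ(1/n^{2/3}) E[X] diverges (above the triangle threshold p ~ 1/n).


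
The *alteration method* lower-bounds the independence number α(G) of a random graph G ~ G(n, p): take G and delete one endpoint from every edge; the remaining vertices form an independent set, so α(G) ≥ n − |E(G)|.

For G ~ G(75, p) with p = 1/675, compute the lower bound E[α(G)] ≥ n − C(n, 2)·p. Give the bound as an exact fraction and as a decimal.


E[|E(G)|] = C(75, 2)·p = 2775 · (1/675) = 37/9.
E[α(G)] ≥ n − E[|E(G)|] = 75 − 37/9 = 638/9.
Numerically: ≈ 70.8889.
(This is only a lower bound; the true E[α(G)] may be larger.)

E[α(G)] ≥ 638/9 ≈ 70.8889.


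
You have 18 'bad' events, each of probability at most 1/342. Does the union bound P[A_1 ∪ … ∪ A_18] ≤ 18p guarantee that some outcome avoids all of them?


Union bound: P[∪_{i=1}^{18} A_i] ≤ Σ_i P[A_i] ≤ 18·p = 18·(1/342) = 1/19.
Numerically: 1/19 ≈ 0.053.
Is 1/19 < 1? YES.
Since P[∪ A_i] ≤ 1/19 < 1, the complement has P[∩ A_i^c] ≥ 1 − 1/19 = 18/19 > 0, so some outcome avoids every A_i.

18·p = 1/19 ≈ 0.053; existence CERTIFIED by the union bound.


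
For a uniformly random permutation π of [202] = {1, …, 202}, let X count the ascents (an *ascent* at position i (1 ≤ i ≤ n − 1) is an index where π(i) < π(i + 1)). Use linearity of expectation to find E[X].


Write X = Σ X_I over i = 1, …, 201, with X_I the indicator of one ascent.
There are 201 indicators.
For each fixed i, the pair (π(i), π(i+1)) is a uniformly random ordered pair of distinct values from {1, …, 202}; by symmetry P[π(i) < π(i+1)] = 1/2.
By linearity: E[X] = 201 · (1/2) = (202 − 1) · (1/2) = 201/2 ≈ 100.50000.

E[X] = 201/2 = 100.50000.


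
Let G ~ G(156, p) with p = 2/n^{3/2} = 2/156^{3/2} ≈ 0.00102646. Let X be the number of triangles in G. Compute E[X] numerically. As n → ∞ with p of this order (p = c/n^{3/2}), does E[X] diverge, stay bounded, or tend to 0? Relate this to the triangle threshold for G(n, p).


Number of potential triangles: C(156, 3) = 620620.
Each occurs with probability p³ ≈ (0.00102646)³ ≈ 1.08150690e-09.
By linearity: E[X] = C(156, 3)·p³ ≈ 620620 · 1.08150690e-09 ≈ 0.000671.
Since α = 3/2 > 1, p = c/n^{3/2} = o(1/n) is below the triangle threshold p ~ 1/n. Asymptotically E[X] ~ (c³/6)·n^{3(1−α)} = (2³/6)·n^{-1.5} → 0, so by Markov's inequality G has no triangles w.h.p.

E[X] ≈ 0.000671; in regime p = Θ(1/n^{3/2}) E[X] tends to 0 (below the triangle threshold p ~ 1/n).


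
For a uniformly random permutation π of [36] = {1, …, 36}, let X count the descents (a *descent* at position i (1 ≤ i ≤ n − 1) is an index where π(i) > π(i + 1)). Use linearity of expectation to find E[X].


Write X = Σ X_I over i = 1, …, 35, with X_I the indicator of one descent.
There are 35 indicators.
For each fixed i, the pair (π(i), π(i+1)) is a uniformly random ordered pair of distinct values from {1, …, 36}; by symmetry P[π(i) > π(i+1)] = 1/2.
By linearity: E[X] = 35 · (1/2) = (36 − 1) · (1/2) = 35/2 ≈ 17.500000.

E[X] = 35/2 = 17.500000.


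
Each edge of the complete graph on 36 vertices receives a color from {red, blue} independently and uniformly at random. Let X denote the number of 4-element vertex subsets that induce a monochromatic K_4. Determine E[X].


Let X = Σ_S X_S over the C(36, 4) = 58905 subsets S of size 4, where X_S = 1 if the K_4 on S is monochromatic.
For a fixed S, the K_4 on S has C(4, 2) = 6 edges. P[all 6 edges red] = (1/2)^6, and likewise for blue, so P[monochromatic] = 2·(1/2)^6 = 2^{1 − 6} = 1/32.
Summing: E[X] = C(36, 4) · 2^{1 − 6} = 58905 · 1/32 = 58905/32.
Numerically: E[X] ≈ 1840.7812.

E[X] = C(36,4)·2^(1−C(4,2)) = 58905/32 ≈ 1840.7812.


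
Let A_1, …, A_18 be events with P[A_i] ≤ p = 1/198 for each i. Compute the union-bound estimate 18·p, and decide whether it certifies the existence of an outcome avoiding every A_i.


Union bound: P[∪_{i=1}^{18} A_i] ≤ Σ_i P[A_i] ≤ 18·p = 18·(1/198) = 1/11.
Numerically: 1/11 ≈ 0.0909091.
Is 1/11 < 1? YES.
Since P[∪ A_i] ≤ 1/11 < 1, the complement has P[∩ A_i^c] ≥ 1 − 1/11 = 10/11 > 0, so some outcome avoids every A_i.

18·p = 1/11 ≈ 0.0909091; existence CERTIFIED by the union bound.


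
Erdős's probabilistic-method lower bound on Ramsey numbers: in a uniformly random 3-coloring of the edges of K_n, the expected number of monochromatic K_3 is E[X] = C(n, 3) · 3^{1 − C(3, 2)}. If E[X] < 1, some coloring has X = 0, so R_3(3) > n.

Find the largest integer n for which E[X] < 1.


We need C(n, 3) · 3^{1 − 3} < 1, i.e. C(n, 3) < 3^{3 − 1} = 9.
Check values of n near the boundary:
  n = 3: C(3, 3) = 1; 1 < 9? YES
  n = 4: C(4, 3) = 4; 4 < 9? YES
  n = 5: C(5, 3) = 10; 10 < 9? NO
  n = 6: C(6, 3) = 20; 20 < 9? NO
  n = 7: C(7, 3) = 35; 35 < 9? NO
The largest n with C(n, 3) < 9 is n = 4 (where E[X] = 4/9 ≈ 0.444444). Hence R_3(3) > 4, i.e. R_3(3) ≥ 5.

Largest n = 4; hence R_3(3) > 4.


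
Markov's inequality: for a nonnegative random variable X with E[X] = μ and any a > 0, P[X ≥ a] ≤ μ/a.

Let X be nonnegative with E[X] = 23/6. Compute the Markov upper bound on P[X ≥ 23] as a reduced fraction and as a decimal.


μ = E[X] = 23/6, a = 23.
Markov: P[X ≥ 23] ≤ μ/a = (23/6)/23 = 1/6.
Numerically: ≈ 0.166667.
(Since a = 23 > μ = 3.833333, the bound 1/6 is < 1 and informative.)

P[X ≥ 23] ≤ 1/6 ≈ 0.166667.


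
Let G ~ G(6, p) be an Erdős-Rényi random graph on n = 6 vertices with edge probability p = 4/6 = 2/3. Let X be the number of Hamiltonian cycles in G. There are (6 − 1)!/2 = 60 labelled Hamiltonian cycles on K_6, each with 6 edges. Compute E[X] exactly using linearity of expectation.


K_6 has (6 − 1)!/2 = 60 labelled Hamiltonian cycles.
For each such Hamiltonian cycle H, let X_H = 1 if all 6 edges of H are present in G. Then P[X_H = 1] = p^{6} = (2/3)^{6} = 64/729.
By linearity of expectation: E[X] = Σ_H E[X_H] = 60 · p^{6} = 60 · 64/729 = 1280/243.
Numerically: E[X] ≈ 5.267.

E[X] = 60 · (2/3)^{6} = 1280/243 ≈ 5.267.


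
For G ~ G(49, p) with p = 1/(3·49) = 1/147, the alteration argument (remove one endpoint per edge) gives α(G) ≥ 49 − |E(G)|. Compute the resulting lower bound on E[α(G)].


E[|E(G)|] = C(49, 2)·p = 1176 · (1/147) = 8.
E[α(G)] ≥ n − E[|E(G)|] = 49 − 8 = 41.
Numerically: ≈ 41.00000.
(This is only a lower bound; the true E[α(G)] may be larger.)

E[α(G)] ≥ 41 ≈ 41.00000.


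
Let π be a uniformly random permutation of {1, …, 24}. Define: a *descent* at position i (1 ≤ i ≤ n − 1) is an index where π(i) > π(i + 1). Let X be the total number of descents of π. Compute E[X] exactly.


Write X = Σ X_I over i = 1, …, 23, with X_I the indicator of one descent.
There are 23 indicators.
For each fixed i, the pair (π(i), π(i+1)) is a uniformly random ordered pair of distinct values from {1, …, 24}; by symmetry P[π(i) > π(i+1)] = 1/2.
By linearity: E[X] = 23 · (1/2) = (24 − 1) · (1/2) = 23/2 ≈ 11.500.

E[X] = 23/2 = 11.500.


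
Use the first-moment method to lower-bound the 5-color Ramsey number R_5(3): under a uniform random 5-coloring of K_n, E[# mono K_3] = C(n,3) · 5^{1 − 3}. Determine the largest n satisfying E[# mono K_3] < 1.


We need C(n, 3) · 5^{1 − 3} < 1, i.e. C(n, 3) < 5^{3 − 1} = 25.
Check values of n near the boundary:
  n = 3: C(3, 3) = 1; 1 < 25? YES
  n = 4: C(4, 3) = 4; 4 < 25? YES
  n = 5: C(5, 3) = 10; 10 < 25? YES
  n = 6: C(6, 3) = 20; 20 < 25? YES
  n = 7: C(7, 3) = 35; 35 < 25? NO
The largest n with C(n, 3) < 25 is n = 6 (where E[X] = 4/5 ≈ 0.800). Hence R_5(3) > 6, i.e. R_5(3) ≥ 7.

Largest n = 6; hence R_5(3) > 6.


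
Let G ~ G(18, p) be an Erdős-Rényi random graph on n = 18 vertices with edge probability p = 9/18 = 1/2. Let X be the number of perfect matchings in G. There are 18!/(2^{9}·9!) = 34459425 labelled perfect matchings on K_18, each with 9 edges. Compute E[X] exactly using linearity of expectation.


K_18 has 18!/(2^{9}·9!) = 34459425 labelled perfect matchings.
For each such perfect matching H, let X_H = 1 if all 9 edges of H are present in G. Then P[X_H = 1] = p^{9} = (1/2)^{9} = 1/512.
By linearity: E[X] = Σ_H E[X_H] = 34459425 · p^{9} = 34459425 · 1/512 = 34459425/512.
Numerically: E[X] ≈ 67303.6.

E[X] = 34459425 · (1/2)^{9} = 34459425/512 ≈ 67303.6.


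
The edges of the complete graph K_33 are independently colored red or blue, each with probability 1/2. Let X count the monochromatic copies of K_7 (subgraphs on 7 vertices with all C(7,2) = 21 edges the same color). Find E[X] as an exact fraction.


Let X = Σ_S X_S over the C(33, 7) = 4272048 subsets S of size 7, where X_S = 1 if the K_7 on S is monochromatic.
For a fixed S, the K_7 on S has C(7, 2) = 21 edges. P[all 21 edges red] = (1/2)^21, and likewise for blue, so P[monochromatic] = 2·(1/2)^21 = 2^{1 − 21} = 1/1048576.
Summing: E[X] = C(33, 7) · 2^{1 − 21} = 4272048 · 1/1048576 = 267003/65536.
Numerically: E[X] ≈ 4.0741.

E[X] = C(33,7)·2^(1−C(7,2)) = 267003/65536 ≈ 4.0741.


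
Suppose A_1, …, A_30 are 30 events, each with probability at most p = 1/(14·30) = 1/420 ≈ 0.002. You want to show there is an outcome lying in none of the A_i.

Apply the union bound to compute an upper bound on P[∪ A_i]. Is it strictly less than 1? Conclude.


Union bound: P[∪_{i=1}^{30} A_i] ≤ Σ_i P[A_i] ≤ 30·p = 30·(1/420) = 1/14.
Numerically: 1/14 ≈ 0.071.
Is 1/14 < 1? YES.
Since P[∪ A_i] ≤ 1/14 < 1, the complement has P[∩ A_i^c] ≥ 1 − 1/14 = 13/14 > 0, so some outcome avoids every A_i.

30·p = 1/14 ≈ 0.071; existence CERTIFIED by the union bound.


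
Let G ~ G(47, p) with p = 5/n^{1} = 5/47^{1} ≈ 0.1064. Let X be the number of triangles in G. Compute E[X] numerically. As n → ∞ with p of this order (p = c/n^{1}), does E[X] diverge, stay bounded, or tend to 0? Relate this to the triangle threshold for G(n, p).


Number of potential triangles: C(47, 3) = 16215.
Each occurs with probability p³ ≈ (0.1064)³ ≈ 1.203972e-03.
By linearity: E[X] = C(47, 3)·p³ ≈ 16215 · 1.203972e-03 ≈ 19.5224.
Here α = 1, so p = 5/n is exactly at the triangle threshold p ~ 1/n. Asymptotically E[X] → c³/6 = 5³/6 = 125/6 ≈ 20.8333, a bounded constant. In this regime the triangle count is asymptotically Poisson(c³/6).

E[X] ≈ 19.5224; in regime p = Θ(1/n^{1}) E[X] stays bounded (at the triangle threshold p ~ 1/n).


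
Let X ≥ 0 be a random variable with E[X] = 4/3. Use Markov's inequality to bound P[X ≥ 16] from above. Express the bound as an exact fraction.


μ = E[X] = 4/3, a = 16.
Markov: P[X ≥ 16] ≤ μ/a = (4/3)/16 = 1/12.
Numerically: ≈ 0.0833.
(Since a = 16 > μ = 1.3333, the bound 1/12 is < 1 and informative.)

P[X ≥ 16] ≤ 1/12 ≈ 0.0833.


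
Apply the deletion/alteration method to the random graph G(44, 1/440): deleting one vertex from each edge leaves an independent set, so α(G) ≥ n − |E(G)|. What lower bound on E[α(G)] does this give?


E[|E(G)|] = C(44, 2)·p = 946 · (1/440) = 43/20.
E[α(G)] ≥ n − E[|E(G)|] = 44 − 43/20 = 837/20.
Numerically: ≈ 41.8500.
(This is only a lower bound; the true E[α(G)] may be larger.)

E[α(G)] ≥ 837/20 ≈ 41.8500.


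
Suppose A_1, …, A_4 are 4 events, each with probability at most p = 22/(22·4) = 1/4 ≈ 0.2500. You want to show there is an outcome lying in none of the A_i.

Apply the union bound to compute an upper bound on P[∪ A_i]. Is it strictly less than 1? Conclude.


Union bound: P[∪_{i=1}^{4} A_i] ≤ Σ_i P[A_i] ≤ 4·p = 4·(1/4) = 1.
Numerically: 1 ≈ 1.0000.
Is 1 < 1? NO.
Since the bound 1 is ≥ 1, the union bound is uninformative here; it does NOT by itself certify existence.

4·p = 1 ≈ 1.0000; existence NOT certified by the union bound.


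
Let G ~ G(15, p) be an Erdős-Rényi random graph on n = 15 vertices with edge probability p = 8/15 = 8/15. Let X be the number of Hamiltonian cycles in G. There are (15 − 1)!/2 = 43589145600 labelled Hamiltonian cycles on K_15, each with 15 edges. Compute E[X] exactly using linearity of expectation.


K_15 has (15 − 1)!/2 = 43589145600 labelled Hamiltonian cycles.
For each such Hamiltonian cycle H, let X_H = 1 if all 15 edges of H are present in G. Then P[X_H = 1] = p^{15} = (8/15)^{15} = 35184372088832/437893890380859375.
By linearity: E[X] = Σ_H E[X_H] = 43589145600 · p^{15} = 43589145600 · 35184372088832/437893890380859375 = 252453780711880523776/72081298828125.
Numerically: E[X] ≈ 3.5e+06.

E[X] = 43589145600 · (8/15)^{15} = 252453780711880523776/72081298828125 ≈ 3.5e+06.


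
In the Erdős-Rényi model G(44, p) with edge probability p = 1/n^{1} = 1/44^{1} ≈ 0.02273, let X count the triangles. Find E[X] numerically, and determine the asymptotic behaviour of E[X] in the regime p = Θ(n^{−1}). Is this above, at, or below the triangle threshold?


Number of potential triangles: C(44, 3) = 13244.
Each occurs with probability p³ ≈ (0.02273)³ ≈ 1.173929e-05.
By linearity: E[X] = C(44, 3)·p³ ≈ 13244 · 1.173929e-05 ≈ 0.1555.
Here α = 1, so p = 1/n is exactly at the triangle threshold p ~ 1/n. Asymptotically E[X] → c³/6 = 1³/6 = 1/6 ≈ 0.1667, a bounded constant. In this regime the triangle count is asymptotically Poisson(c³/6).

E[X] ≈ 0.1555; in regime p = Θ(1/n^{1}) E[X] stays bounded (at the triangle threshold p ~ 1/n).


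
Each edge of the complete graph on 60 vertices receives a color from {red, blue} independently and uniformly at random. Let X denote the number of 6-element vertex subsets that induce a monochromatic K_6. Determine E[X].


Let X = Σ_S X_S over the C(60, 6) = 50063860 subsets S of size 6, where X_S = 1 if the K_6 on S is monochromatic.
For a fixed S, the K_6 on S has C(6, 2) = 15 edges. P[all 15 edges red] = (1/2)^15, and likewise for blue, so P[monochromatic] = 2·(1/2)^15 = 2^{1 − 15} = 1/16384.
By linearity: E[X] = C(60, 6) · 2^{1 − 15} = 50063860 · 1/16384 = 12515965/4096.
Numerically: E[X] ≈ 3055.6555.

E[X] = C(60,6)·2^(1−C(6,2)) = 12515965/4096 ≈ 3055.6555.


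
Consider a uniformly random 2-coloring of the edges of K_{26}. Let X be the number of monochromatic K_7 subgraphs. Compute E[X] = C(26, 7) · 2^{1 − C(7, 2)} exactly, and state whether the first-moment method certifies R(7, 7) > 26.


E[X] = C(26, 7) · 2^{1 − 21} = 657800 · 2^{−20} = 657800/1048576.
As a reduced fraction: E[X] = 82225/131072 ≈ 0.627327.
Is E[X] < 1? YES.
Since E[X] < 1, there exists a 2-coloring of K_{26} with no monochromatic K_7; hence R(7, 7) > 26.

E[X] = 82225/131072 ≈ 0.627327; E[X] < 1, so R(7, 7) > 26.
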